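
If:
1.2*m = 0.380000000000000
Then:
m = 0.32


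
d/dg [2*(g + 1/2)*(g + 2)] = 4*g + 5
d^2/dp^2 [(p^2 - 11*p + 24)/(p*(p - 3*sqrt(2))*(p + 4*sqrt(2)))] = 2*(p^6 - 33*p^5 - 33*sqrt(2)*p^4 + 216*p^4 - 286*p^3 + 216*sqrt(2)*p^3 - 1584*p^2 - 1728*sqrt(2)*p + 13824)/(p^3*(p^6 + 3*sqrt(2)*p^5 - 66*p^4 - 142*sqrt(2)*p^3 + 1584*p^2 + 1728*sqrt(2)*p - 13824))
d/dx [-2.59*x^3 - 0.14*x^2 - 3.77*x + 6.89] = -7.77*x^2 - 0.28*x - 3.77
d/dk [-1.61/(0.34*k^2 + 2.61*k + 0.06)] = (1.0948*k + 4.2021)/(0.34*k^2 + 2.61*k + 0.06)^2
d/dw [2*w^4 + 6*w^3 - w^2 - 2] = 2*w*(4*w^2 + 9*w - 1)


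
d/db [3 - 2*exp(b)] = -2*exp(b)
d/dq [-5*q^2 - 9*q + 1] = -10*q - 9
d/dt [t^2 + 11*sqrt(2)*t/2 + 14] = 2*t + 11*sqrt(2)/2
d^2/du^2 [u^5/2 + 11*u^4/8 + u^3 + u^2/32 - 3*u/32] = 10*u^3 + 33*u^2/2 + 6*u + 1/16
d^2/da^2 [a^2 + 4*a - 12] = 2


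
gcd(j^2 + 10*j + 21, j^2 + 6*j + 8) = 1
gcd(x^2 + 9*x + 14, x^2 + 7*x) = x + 7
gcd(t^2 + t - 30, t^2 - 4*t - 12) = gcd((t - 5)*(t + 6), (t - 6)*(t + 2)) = 1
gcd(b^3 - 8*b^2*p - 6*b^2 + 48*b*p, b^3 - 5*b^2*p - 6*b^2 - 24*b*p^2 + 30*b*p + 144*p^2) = -b^2 + 8*b*p + 6*b - 48*p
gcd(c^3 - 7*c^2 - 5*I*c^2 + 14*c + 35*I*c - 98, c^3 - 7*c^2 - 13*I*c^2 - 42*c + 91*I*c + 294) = c^2 + c*(-7 - 7*I) + 49*I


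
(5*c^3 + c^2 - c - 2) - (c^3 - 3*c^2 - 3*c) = 4*c^3 + 4*c^2 + 2*c - 2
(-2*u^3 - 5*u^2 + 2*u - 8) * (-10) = 20*u^3 + 50*u^2 - 20*u + 80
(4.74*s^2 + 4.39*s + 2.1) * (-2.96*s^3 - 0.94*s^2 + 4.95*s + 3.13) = -14.0304*s^5 - 17.45*s^4 + 13.1204*s^3 + 34.5927*s^2 + 24.1357*s + 6.573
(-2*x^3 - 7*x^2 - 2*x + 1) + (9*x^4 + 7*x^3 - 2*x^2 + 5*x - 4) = 9*x^4 + 5*x^3 - 9*x^2 + 3*x - 3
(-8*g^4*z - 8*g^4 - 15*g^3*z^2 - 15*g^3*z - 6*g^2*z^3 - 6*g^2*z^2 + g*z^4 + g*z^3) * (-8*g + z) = 64*g^5*z + 64*g^5 + 112*g^4*z^2 + 112*g^4*z + 33*g^3*z^3 + 33*g^3*z^2 - 14*g^2*z^4 - 14*g^2*z^3 + g*z^5 + g*z^4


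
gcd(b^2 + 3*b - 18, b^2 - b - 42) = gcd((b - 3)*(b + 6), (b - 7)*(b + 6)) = b + 6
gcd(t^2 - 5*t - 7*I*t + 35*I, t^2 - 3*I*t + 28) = t - 7*I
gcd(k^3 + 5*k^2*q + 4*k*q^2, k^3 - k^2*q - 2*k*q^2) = k^2 + k*q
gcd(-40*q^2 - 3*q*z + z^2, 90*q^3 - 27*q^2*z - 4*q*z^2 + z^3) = 5*q + z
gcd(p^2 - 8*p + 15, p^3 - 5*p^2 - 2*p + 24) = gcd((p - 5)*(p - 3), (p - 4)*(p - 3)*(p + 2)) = p - 3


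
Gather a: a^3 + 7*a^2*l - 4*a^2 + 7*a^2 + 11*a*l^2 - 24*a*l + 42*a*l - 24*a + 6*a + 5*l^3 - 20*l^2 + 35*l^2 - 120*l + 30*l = a^3 + a^2*(7*l + 3) + a*(11*l^2 + 18*l - 18) + 5*l^3 + 15*l^2 - 90*l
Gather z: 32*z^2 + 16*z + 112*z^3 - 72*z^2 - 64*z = 112*z^3 - 40*z^2 - 48*z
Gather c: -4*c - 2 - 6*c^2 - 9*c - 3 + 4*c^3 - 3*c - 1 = 4*c^3 - 6*c^2 - 16*c - 6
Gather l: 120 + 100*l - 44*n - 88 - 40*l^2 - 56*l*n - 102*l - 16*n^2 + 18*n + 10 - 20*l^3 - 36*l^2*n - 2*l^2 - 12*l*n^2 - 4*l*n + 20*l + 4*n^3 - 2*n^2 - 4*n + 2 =-20*l^3 + l^2*(-36*n - 42) + l*(-12*n^2 - 60*n + 18) + 4*n^3 - 18*n^2 - 30*n + 44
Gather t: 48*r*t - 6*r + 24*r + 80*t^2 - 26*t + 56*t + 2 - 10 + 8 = 18*r + 80*t^2 + t*(48*r + 30)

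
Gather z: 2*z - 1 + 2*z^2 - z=2*z^2 + z - 1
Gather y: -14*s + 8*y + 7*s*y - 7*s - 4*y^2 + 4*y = -21*s - 4*y^2 + y*(7*s + 12)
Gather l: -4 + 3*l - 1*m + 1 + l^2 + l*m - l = l^2 + l*(m + 2) - m - 3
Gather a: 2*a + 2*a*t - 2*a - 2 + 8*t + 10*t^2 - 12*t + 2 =2*a*t + 10*t^2 - 4*t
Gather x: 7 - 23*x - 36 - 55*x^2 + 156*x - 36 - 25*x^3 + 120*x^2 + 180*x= -25*x^3 + 65*x^2 + 313*x - 65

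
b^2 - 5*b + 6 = (b - 3)*(b - 2)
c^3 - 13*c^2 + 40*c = c*(c - 8)*(c - 5)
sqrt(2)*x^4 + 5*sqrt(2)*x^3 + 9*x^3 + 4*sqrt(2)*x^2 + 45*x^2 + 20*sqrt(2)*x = x*(x + 5)*(x + 4*sqrt(2))*(sqrt(2)*x + 1)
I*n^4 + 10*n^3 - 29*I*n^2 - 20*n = n*(n - 5*I)*(n - 4*I)*(I*n + 1)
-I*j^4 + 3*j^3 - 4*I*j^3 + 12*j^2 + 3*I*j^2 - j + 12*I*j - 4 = (j + 4)*(j + I)^2*(-I*j + 1)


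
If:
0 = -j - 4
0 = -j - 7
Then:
No Solution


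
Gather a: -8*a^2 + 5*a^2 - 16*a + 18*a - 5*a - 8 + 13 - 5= -3*a^2 - 3*a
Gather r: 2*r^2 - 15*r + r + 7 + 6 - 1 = 2*r^2 - 14*r + 12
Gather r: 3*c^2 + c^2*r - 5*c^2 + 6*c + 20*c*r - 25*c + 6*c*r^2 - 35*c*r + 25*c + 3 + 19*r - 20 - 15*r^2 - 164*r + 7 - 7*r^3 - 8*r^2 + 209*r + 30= -2*c^2 + 6*c - 7*r^3 + r^2*(6*c - 23) + r*(c^2 - 15*c + 64) + 20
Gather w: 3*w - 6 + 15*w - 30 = 18*w - 36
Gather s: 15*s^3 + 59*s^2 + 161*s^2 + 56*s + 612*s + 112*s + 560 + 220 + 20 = 15*s^3 + 220*s^2 + 780*s + 800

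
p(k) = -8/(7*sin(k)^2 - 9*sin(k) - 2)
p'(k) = -8*(-14*sin(k)*cos(k) + 9*cos(k))/(7*sin(k)^2 - 9*sin(k) - 2)^2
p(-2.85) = -6.86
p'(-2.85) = 73.43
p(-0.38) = -3.48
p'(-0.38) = -19.91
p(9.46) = 4.78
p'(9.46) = 27.07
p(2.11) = 1.75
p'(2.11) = -0.59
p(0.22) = 2.20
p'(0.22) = -3.52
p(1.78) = 1.95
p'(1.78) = -0.46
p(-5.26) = 1.75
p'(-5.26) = 0.59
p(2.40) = 1.64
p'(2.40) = -0.11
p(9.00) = 1.77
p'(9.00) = 1.15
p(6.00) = -7.54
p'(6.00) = -88.06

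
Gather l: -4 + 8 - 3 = 1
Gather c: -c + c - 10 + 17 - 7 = 0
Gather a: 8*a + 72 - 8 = 8*a + 64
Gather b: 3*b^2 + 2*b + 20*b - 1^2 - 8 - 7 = 3*b^2 + 22*b - 16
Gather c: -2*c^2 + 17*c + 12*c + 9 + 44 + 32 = -2*c^2 + 29*c + 85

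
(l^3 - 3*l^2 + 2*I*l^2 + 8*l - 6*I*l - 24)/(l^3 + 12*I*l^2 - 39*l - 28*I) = (l^2 - l*(3 + 2*I) + 6*I)/(l^2 + 8*I*l - 7)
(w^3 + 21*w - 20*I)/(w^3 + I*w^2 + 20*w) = (w - I)/w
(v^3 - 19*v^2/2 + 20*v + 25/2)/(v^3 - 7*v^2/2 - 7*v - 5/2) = (v - 5)/(v + 1)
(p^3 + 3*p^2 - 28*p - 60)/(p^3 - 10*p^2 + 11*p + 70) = (p + 6)/(p - 7)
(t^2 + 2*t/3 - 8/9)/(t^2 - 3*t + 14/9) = (3*t + 4)/(3*t - 7)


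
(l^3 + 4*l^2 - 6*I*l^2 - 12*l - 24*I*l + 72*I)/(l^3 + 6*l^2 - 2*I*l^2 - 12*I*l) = (l^2 - 2*l*(1 + 3*I) + 12*I)/(l*(l - 2*I))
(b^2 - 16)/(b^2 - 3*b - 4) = (b + 4)/(b + 1)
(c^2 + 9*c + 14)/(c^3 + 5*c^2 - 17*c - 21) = (c + 2)/(c^2 - 2*c - 3)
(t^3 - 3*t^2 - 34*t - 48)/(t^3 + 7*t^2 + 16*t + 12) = (t - 8)/(t + 2)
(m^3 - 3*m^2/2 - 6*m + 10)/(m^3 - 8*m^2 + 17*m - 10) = (m^2 + m/2 - 5)/(m^2 - 6*m + 5)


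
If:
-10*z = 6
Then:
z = -3/5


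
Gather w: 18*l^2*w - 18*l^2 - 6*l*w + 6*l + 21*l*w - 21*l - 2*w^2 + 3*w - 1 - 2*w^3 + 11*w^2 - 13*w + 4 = -18*l^2 - 15*l - 2*w^3 + 9*w^2 + w*(18*l^2 + 15*l - 10) + 3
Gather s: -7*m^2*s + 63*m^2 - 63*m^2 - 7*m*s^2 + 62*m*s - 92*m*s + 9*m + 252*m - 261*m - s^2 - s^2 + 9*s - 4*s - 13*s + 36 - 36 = s^2*(-7*m - 2) + s*(-7*m^2 - 30*m - 8)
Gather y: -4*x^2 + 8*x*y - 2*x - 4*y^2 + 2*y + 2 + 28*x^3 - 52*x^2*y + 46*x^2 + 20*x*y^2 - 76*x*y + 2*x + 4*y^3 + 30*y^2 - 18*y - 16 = 28*x^3 + 42*x^2 + 4*y^3 + y^2*(20*x + 26) + y*(-52*x^2 - 68*x - 16) - 14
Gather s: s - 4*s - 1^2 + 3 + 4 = 6 - 3*s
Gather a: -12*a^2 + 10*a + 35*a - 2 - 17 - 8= -12*a^2 + 45*a - 27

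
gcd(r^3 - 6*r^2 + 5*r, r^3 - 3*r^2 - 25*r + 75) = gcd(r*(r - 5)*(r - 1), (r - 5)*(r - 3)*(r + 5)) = r - 5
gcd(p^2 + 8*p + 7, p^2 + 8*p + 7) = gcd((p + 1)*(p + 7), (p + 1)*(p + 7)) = p^2 + 8*p + 7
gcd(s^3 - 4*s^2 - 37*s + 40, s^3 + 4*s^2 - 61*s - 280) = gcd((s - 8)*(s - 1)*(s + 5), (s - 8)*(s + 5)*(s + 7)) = s^2 - 3*s - 40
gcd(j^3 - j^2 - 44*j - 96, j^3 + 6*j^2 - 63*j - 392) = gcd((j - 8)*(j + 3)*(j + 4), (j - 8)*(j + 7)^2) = j - 8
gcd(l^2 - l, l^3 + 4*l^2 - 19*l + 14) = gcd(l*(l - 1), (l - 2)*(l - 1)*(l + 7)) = l - 1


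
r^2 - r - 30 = (r - 6)*(r + 5)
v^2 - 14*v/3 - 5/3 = (v - 5)*(v + 1/3)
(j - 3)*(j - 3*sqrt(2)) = j^2 - 3*sqrt(2)*j - 3*j + 9*sqrt(2)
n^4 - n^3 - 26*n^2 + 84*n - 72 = (n - 3)*(n - 2)^2*(n + 6)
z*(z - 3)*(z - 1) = z^3 - 4*z^2 + 3*z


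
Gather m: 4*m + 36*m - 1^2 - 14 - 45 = 40*m - 60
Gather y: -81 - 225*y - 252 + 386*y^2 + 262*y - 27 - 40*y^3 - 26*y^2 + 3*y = -40*y^3 + 360*y^2 + 40*y - 360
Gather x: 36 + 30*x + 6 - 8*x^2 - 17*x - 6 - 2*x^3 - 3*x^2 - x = -2*x^3 - 11*x^2 + 12*x + 36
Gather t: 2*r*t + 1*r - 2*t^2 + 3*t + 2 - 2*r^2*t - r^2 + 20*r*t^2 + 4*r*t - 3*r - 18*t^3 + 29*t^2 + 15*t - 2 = -r^2 - 2*r - 18*t^3 + t^2*(20*r + 27) + t*(-2*r^2 + 6*r + 18)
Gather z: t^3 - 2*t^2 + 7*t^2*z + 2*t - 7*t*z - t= t^3 - 2*t^2 + t + z*(7*t^2 - 7*t)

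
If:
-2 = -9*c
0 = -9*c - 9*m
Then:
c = 2/9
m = -2/9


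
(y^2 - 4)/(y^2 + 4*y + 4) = (y - 2)/(y + 2)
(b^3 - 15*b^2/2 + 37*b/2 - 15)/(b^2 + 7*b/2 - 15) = (b^2 - 5*b + 6)/(b + 6)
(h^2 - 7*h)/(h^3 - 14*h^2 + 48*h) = (h - 7)/(h^2 - 14*h + 48)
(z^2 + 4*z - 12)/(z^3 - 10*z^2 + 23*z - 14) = (z + 6)/(z^2 - 8*z + 7)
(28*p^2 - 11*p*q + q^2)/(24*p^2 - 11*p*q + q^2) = (28*p^2 - 11*p*q + q^2)/(24*p^2 - 11*p*q + q^2)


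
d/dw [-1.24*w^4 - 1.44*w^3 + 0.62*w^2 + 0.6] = w*(-4.96*w^2 - 4.32*w + 1.24)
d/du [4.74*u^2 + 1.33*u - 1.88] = 9.48*u + 1.33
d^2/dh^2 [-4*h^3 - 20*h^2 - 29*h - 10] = -24*h - 40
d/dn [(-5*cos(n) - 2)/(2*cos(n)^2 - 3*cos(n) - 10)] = (10*sin(n)^2 - 8*cos(n) - 54)*sin(n)/(3*cos(n) - cos(2*n) + 9)^2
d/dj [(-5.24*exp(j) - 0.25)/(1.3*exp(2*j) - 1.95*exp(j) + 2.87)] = (6.812*exp(2*j) + 0.65*exp(j) - 15.5263)*exp(j)/(1.69*exp(4*j) - 5.07*exp(3*j) + 11.2645*exp(2*j) - 11.193*exp(j) + 8.2369)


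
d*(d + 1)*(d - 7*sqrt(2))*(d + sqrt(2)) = d^4 - 6*sqrt(2)*d^3 + d^3 - 14*d^2 - 6*sqrt(2)*d^2 - 14*d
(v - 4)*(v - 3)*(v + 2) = v^3 - 5*v^2 - 2*v + 24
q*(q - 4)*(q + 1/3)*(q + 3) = q^4 - 2*q^3/3 - 37*q^2/3 - 4*q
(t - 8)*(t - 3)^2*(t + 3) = t^4 - 11*t^3 + 15*t^2 + 99*t - 216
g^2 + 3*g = g*(g + 3)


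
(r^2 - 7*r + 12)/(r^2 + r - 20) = (r - 3)/(r + 5)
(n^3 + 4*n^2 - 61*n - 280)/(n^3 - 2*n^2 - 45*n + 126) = (n^2 - 3*n - 40)/(n^2 - 9*n + 18)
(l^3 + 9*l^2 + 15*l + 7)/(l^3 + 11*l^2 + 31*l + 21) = (l + 1)/(l + 3)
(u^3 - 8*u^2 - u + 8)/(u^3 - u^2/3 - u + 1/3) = 3*(u - 8)/(3*u - 1)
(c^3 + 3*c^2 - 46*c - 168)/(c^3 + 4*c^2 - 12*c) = (c^2 - 3*c - 28)/(c*(c - 2))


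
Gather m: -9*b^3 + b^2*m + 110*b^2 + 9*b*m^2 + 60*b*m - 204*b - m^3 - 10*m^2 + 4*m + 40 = -9*b^3 + 110*b^2 - 204*b - m^3 + m^2*(9*b - 10) + m*(b^2 + 60*b + 4) + 40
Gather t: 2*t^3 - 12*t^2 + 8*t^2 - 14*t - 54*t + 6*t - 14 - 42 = 2*t^3 - 4*t^2 - 62*t - 56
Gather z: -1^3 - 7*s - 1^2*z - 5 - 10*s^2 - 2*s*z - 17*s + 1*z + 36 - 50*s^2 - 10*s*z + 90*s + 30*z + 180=-60*s^2 + 66*s + z*(30 - 12*s) + 210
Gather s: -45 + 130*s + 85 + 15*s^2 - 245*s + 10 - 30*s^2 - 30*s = -15*s^2 - 145*s + 50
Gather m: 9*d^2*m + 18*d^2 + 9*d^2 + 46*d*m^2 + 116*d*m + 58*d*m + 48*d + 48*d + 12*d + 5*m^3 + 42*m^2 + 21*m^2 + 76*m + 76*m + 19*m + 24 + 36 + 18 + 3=27*d^2 + 108*d + 5*m^3 + m^2*(46*d + 63) + m*(9*d^2 + 174*d + 171) + 81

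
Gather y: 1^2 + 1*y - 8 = y - 7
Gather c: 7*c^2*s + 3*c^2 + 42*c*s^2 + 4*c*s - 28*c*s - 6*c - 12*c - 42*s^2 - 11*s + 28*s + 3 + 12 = c^2*(7*s + 3) + c*(42*s^2 - 24*s - 18) - 42*s^2 + 17*s + 15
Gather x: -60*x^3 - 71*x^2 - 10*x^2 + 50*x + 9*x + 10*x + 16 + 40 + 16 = -60*x^3 - 81*x^2 + 69*x + 72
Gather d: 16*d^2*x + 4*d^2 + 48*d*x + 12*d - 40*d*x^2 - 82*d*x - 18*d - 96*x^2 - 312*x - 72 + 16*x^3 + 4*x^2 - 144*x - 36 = d^2*(16*x + 4) + d*(-40*x^2 - 34*x - 6) + 16*x^3 - 92*x^2 - 456*x - 108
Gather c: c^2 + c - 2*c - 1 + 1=c^2 - c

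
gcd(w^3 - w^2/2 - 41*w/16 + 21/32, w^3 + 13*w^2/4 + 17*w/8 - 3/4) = w^2 + 5*w/4 - 3/8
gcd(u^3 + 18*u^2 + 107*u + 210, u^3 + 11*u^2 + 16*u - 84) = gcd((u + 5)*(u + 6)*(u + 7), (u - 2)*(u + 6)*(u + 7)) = u^2 + 13*u + 42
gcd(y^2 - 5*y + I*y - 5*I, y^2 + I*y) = y + I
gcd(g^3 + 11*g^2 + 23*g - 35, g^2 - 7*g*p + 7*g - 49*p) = g + 7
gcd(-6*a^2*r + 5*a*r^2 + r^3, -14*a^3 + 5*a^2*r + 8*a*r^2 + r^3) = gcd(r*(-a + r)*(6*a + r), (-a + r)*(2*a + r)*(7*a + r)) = -a + r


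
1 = 1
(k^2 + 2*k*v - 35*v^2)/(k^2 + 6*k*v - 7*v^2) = (-k + 5*v)/(-k + v)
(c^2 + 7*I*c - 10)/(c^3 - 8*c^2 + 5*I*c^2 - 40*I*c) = (c + 2*I)/(c*(c - 8))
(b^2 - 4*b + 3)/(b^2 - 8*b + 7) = (b - 3)/(b - 7)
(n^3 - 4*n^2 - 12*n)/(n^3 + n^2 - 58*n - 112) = n*(n - 6)/(n^2 - n - 56)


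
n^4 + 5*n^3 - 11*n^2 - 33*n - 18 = (n - 3)*(n + 1)^2*(n + 6)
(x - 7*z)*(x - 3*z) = x^2 - 10*x*z + 21*z^2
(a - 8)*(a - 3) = a^2 - 11*a + 24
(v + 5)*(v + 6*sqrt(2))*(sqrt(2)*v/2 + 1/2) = sqrt(2)*v^3/2 + 5*sqrt(2)*v^2/2 + 13*v^2/2 + 3*sqrt(2)*v + 65*v/2 + 15*sqrt(2)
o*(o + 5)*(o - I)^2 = o^4 + 5*o^3 - 2*I*o^3 - o^2 - 10*I*o^2 - 5*o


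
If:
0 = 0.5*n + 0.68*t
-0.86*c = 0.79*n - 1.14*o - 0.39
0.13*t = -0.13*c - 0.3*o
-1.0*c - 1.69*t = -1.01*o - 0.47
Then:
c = 0.30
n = -0.03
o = -0.14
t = 0.02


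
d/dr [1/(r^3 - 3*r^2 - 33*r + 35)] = 3*(-r^2 + 2*r + 11)/(r^3 - 3*r^2 - 33*r + 35)^2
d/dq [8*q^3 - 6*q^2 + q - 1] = 24*q^2 - 12*q + 1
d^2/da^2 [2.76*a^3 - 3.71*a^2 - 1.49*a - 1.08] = 16.56*a - 7.42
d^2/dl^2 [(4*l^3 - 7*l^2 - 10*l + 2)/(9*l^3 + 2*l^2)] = 2*(-639*l^4 - 2430*l^3 + 432*l^2 + 248*l + 24)/(l^4*(729*l^3 + 486*l^2 + 108*l + 8))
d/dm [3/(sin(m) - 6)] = -3*cos(m)/(sin(m) - 6)^2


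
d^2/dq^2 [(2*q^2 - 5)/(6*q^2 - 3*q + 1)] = 2*(36*q^3 - 576*q^2 + 270*q - 13)/(216*q^6 - 324*q^5 + 270*q^4 - 135*q^3 + 45*q^2 - 9*q + 1)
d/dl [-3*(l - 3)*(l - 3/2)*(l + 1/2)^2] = -12*l^3 + 63*l^2/2 - 3*l/2 - 81/8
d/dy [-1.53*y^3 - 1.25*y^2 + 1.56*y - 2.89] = -4.59*y^2 - 2.5*y + 1.56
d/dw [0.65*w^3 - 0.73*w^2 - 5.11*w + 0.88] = 1.95*w^2 - 1.46*w - 5.11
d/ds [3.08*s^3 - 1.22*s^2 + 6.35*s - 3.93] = 9.24*s^2 - 2.44*s + 6.35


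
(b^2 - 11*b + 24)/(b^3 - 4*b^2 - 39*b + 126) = (b - 8)/(b^2 - b - 42)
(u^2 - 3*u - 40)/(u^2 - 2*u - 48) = (u + 5)/(u + 6)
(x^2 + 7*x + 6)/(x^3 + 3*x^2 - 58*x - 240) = (x + 1)/(x^2 - 3*x - 40)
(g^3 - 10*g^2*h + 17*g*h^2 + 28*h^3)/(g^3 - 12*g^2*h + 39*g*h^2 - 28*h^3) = (g + h)/(g - h)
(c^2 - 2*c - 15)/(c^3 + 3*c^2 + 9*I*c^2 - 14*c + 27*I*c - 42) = (c - 5)/(c^2 + 9*I*c - 14)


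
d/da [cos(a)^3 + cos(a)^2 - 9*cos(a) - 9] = (-3*cos(a)^2 - 2*cos(a) + 9)*sin(a)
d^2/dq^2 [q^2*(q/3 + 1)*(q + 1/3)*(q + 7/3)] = 20*q^3/3 + 68*q^2/3 + 158*q/9 + 14/9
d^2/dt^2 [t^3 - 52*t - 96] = 6*t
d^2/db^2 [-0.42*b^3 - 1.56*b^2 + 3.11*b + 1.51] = -2.52*b - 3.12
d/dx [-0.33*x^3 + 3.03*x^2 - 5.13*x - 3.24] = -0.99*x^2 + 6.06*x - 5.13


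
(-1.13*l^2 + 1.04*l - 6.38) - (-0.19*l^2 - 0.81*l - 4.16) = -0.94*l^2 + 1.85*l - 2.22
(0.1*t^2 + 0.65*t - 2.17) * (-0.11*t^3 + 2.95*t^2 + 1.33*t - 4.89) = -0.011*t^5 + 0.2235*t^4 + 2.2892*t^3 - 6.026*t^2 - 6.0646*t + 10.6113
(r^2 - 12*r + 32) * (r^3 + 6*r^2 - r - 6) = r^5 - 6*r^4 - 41*r^3 + 198*r^2 + 40*r - 192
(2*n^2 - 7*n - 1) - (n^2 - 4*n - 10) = n^2 - 3*n + 9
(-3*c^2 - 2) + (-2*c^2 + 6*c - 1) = -5*c^2 + 6*c - 3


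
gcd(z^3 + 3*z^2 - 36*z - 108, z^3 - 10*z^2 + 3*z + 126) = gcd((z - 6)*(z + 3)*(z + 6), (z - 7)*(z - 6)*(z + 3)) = z^2 - 3*z - 18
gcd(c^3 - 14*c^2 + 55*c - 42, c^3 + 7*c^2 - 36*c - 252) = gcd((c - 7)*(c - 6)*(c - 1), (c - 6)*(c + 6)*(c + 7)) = c - 6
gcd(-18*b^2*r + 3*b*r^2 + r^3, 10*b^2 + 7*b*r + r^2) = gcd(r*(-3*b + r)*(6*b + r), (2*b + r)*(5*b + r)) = 1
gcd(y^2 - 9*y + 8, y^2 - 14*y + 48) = y - 8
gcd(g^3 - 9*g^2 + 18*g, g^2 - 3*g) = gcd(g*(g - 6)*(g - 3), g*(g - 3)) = g^2 - 3*g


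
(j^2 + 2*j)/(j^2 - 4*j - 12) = j/(j - 6)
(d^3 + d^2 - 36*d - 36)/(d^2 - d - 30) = (d^2 + 7*d + 6)/(d + 5)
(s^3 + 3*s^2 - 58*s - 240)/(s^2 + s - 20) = (s^2 - 2*s - 48)/(s - 4)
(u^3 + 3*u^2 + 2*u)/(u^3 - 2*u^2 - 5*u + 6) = u*(u + 1)/(u^2 - 4*u + 3)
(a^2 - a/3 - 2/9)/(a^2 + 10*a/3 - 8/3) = (a + 1/3)/(a + 4)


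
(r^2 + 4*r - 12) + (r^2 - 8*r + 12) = 2*r^2 - 4*r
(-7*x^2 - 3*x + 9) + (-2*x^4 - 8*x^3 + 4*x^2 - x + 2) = -2*x^4 - 8*x^3 - 3*x^2 - 4*x + 11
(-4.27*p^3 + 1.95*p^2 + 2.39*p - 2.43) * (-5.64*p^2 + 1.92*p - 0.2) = 24.0828*p^5 - 19.1964*p^4 - 8.8816*p^3 + 17.904*p^2 - 5.1436*p + 0.486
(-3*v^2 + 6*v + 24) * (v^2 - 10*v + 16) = -3*v^4 + 36*v^3 - 84*v^2 - 144*v + 384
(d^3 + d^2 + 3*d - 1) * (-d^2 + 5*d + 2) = -d^5 + 4*d^4 + 4*d^3 + 18*d^2 + d - 2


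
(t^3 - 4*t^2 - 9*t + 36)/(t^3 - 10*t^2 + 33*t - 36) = (t + 3)/(t - 3)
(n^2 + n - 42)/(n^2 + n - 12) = (n^2 + n - 42)/(n^2 + n - 12)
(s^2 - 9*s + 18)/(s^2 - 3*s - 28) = (-s^2 + 9*s - 18)/(-s^2 + 3*s + 28)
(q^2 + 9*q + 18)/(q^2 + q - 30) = (q + 3)/(q - 5)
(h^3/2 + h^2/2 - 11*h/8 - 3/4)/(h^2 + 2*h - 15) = (4*h^3 + 4*h^2 - 11*h - 6)/(8*(h^2 + 2*h - 15))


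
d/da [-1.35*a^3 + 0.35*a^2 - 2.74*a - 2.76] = -4.05*a^2 + 0.7*a - 2.74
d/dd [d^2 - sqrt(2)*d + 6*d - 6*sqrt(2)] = 2*d - sqrt(2) + 6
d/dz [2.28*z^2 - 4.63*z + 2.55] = 4.56*z - 4.63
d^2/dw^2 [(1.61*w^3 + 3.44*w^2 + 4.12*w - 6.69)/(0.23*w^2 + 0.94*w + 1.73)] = (1.11022302462516e-16*w^5 + 8.88178419700125e-16*w^4 + 0.512394*w^3 + 5.37302999999999*w^2 + 10.397058*w + 0.692598000000004)/(0.012167*w^6 + 0.149178*w^5 + 0.884235*w^4 + 3.07474*w^3 + 6.650985*w^2 + 8.439978*w + 5.177717)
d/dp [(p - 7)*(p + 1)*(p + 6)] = 3*p^2 - 43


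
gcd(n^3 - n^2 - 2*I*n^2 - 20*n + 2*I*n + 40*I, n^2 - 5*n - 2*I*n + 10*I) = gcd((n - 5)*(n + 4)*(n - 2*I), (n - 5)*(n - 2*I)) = n^2 + n*(-5 - 2*I) + 10*I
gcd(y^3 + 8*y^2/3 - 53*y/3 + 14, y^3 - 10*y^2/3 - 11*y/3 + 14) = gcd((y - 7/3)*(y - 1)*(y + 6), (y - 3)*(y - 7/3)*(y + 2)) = y - 7/3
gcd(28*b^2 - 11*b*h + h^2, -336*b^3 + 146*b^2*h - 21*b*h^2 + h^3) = 7*b - h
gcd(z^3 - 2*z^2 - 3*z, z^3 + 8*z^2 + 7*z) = z^2 + z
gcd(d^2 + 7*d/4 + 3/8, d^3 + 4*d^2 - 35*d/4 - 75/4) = d + 3/2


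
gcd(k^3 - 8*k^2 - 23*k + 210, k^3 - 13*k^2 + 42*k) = k^2 - 13*k + 42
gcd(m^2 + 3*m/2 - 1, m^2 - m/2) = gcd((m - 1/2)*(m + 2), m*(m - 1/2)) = m - 1/2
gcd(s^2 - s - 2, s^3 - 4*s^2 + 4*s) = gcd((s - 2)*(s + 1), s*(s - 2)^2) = s - 2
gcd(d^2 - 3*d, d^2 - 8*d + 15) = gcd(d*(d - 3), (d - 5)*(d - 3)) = d - 3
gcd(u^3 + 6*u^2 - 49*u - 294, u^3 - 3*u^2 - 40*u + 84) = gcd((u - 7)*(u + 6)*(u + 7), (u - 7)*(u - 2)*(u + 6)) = u^2 - u - 42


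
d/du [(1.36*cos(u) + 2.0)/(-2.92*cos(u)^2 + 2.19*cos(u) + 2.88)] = (-3.9712*cos(u)^2 - 11.68*cos(u) + 0.4632)*sin(u)/(8.5264*cos(u)^4 - 12.7896*cos(u)^3 - 12.0231*cos(u)^2 + 12.6144*cos(u) + 8.2944)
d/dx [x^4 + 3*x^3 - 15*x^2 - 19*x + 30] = 4*x^3 + 9*x^2 - 30*x - 19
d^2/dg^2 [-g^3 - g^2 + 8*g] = -6*g - 2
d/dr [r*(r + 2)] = 2*r + 2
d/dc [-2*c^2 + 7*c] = 7 - 4*c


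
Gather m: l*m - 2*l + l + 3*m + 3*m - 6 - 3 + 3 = -l + m*(l + 6) - 6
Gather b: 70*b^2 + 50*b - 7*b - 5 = 70*b^2 + 43*b - 5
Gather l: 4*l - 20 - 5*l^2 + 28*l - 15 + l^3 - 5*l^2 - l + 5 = l^3 - 10*l^2 + 31*l - 30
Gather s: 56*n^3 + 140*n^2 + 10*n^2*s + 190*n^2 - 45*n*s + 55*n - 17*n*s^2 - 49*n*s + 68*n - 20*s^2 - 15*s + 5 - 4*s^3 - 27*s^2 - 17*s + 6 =56*n^3 + 330*n^2 + 123*n - 4*s^3 + s^2*(-17*n - 47) + s*(10*n^2 - 94*n - 32) + 11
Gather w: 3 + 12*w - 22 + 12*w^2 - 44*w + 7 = 12*w^2 - 32*w - 12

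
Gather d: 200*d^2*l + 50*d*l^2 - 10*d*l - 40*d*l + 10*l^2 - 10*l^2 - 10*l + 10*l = 200*d^2*l + d*(50*l^2 - 50*l)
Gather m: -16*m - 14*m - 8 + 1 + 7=-30*m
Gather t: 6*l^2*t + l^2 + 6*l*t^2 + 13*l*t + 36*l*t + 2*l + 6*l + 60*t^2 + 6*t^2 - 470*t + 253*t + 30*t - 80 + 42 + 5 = l^2 + 8*l + t^2*(6*l + 66) + t*(6*l^2 + 49*l - 187) - 33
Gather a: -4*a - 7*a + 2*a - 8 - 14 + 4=-9*a - 18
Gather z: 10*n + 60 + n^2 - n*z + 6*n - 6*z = n^2 + 16*n + z*(-n - 6) + 60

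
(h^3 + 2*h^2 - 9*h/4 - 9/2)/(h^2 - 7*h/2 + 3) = (h^2 + 7*h/2 + 3)/(h - 2)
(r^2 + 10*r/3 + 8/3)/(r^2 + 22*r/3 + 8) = (r + 2)/(r + 6)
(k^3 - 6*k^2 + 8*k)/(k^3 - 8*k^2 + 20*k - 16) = k/(k - 2)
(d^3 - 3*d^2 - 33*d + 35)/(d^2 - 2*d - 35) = d - 1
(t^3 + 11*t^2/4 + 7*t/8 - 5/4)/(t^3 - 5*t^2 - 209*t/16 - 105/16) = 2*(2*t^2 + 3*t - 2)/(4*t^2 - 25*t - 21)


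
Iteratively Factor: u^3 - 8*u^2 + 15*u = (u - 3)*(u^2 - 5*u) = (u - 5)*(u - 3)*(u)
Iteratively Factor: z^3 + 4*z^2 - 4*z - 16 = (z - 2)*(z^2 + 6*z + 8) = (z - 2)*(z + 2)*(z + 4)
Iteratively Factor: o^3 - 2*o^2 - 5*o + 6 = (o - 3)*(o^2 + o - 2) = (o - 3)*(o - 1)*(o + 2)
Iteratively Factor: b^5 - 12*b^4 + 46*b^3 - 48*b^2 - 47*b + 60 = (b - 4)*(b^4 - 8*b^3 + 14*b^2 + 8*b - 15) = (b - 4)*(b - 1)*(b^3 - 7*b^2 + 7*b + 15) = (b - 4)*(b - 1)*(b + 1)*(b^2 - 8*b + 15) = (b - 4)*(b - 3)*(b - 1)*(b + 1)*(b - 5)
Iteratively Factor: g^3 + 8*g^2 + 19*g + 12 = (g + 3)*(g^2 + 5*g + 4) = (g + 1)*(g + 3)*(g + 4)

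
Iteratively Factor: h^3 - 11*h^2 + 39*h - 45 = (h - 3)*(h^2 - 8*h + 15) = (h - 5)*(h - 3)*(h - 3)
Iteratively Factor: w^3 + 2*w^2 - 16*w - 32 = (w - 4)*(w^2 + 6*w + 8) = (w - 4)*(w + 2)*(w + 4)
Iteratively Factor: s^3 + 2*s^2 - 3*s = (s - 1)*(s^2 + 3*s) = (s - 1)*(s + 3)*(s)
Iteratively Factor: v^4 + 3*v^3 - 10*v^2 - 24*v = (v)*(v^3 + 3*v^2 - 10*v - 24) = v*(v + 2)*(v^2 + v - 12) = v*(v + 2)*(v + 4)*(v - 3)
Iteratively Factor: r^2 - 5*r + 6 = (r - 3)*(r - 2)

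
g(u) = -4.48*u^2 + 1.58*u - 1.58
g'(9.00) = -79.06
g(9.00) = -350.24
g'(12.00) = -105.94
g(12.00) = -627.74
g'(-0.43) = 5.43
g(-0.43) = -3.09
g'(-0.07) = 2.21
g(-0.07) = -1.71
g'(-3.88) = 36.34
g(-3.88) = -75.15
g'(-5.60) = 51.76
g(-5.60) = -150.92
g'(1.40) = -10.96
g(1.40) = -8.15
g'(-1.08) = 11.26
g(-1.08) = -8.51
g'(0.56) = -3.44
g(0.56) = -2.10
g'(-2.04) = 19.86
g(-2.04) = -23.45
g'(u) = 1.58 - 8.96*u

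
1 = 1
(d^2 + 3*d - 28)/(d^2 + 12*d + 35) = (d - 4)/(d + 5)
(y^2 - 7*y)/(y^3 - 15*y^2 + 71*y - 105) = y/(y^2 - 8*y + 15)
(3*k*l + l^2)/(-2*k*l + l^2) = (-3*k - l)/(2*k - l)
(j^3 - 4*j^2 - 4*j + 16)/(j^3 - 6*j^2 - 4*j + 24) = (j - 4)/(j - 6)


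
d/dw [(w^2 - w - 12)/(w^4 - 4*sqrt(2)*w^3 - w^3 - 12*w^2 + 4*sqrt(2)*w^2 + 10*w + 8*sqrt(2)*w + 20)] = ((2*w - 1)*(w^4 - 4*sqrt(2)*w^3 - w^3 - 12*w^2 + 4*sqrt(2)*w^2 + 10*w + 8*sqrt(2)*w + 20) + (-w^2 + w + 12)*(4*w^3 - 12*sqrt(2)*w^2 - 3*w^2 - 24*w + 8*sqrt(2)*w + 10 + 8*sqrt(2)))/(w^4 - 4*sqrt(2)*w^3 - w^3 - 12*w^2 + 4*sqrt(2)*w^2 + 10*w + 8*sqrt(2)*w + 20)^2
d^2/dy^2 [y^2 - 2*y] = 2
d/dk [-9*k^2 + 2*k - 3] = 2 - 18*k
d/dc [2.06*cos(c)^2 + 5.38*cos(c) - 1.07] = -(4.12*cos(c) + 5.38)*sin(c)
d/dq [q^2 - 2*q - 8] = 2*q - 2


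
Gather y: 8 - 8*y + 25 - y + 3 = 36 - 9*y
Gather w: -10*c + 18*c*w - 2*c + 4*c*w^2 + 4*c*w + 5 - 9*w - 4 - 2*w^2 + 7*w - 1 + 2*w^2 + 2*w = 4*c*w^2 + 22*c*w - 12*c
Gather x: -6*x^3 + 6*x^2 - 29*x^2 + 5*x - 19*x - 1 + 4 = -6*x^3 - 23*x^2 - 14*x + 3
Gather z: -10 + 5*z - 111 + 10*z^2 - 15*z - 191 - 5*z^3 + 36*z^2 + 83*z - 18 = -5*z^3 + 46*z^2 + 73*z - 330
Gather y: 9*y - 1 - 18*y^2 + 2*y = -18*y^2 + 11*y - 1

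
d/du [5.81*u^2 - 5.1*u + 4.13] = 11.62*u - 5.1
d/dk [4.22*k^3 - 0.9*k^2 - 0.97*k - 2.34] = 12.66*k^2 - 1.8*k - 0.97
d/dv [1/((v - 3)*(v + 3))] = -2*v/(v^4 - 18*v^2 + 81)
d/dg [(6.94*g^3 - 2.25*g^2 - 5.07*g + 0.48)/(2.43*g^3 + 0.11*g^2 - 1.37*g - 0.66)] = (-7.105427357601e-15*g^5 + 6.2309*g^4 + 5.6246*g^3 - 13.6002*g^2 + 2.8644*g + 4.0038)/(5.9049*g^6 + 0.5346*g^5 - 6.6461*g^4 - 3.509*g^3 + 1.7317*g^2 + 1.8084*g + 0.4356)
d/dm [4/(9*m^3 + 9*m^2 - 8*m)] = 4*(-27*m^2 - 18*m + 8)/(m^2*(9*m^2 + 9*m - 8)^2)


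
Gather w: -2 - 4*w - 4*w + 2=-8*w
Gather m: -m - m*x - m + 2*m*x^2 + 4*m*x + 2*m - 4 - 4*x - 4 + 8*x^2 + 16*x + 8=m*(2*x^2 + 3*x) + 8*x^2 + 12*x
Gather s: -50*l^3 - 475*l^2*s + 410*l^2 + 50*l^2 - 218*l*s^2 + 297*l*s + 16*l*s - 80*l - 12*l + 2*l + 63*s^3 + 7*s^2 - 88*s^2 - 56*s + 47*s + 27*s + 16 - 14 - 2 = -50*l^3 + 460*l^2 - 90*l + 63*s^3 + s^2*(-218*l - 81) + s*(-475*l^2 + 313*l + 18)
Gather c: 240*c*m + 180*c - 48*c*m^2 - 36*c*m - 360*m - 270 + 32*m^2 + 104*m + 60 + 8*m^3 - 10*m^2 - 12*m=c*(-48*m^2 + 204*m + 180) + 8*m^3 + 22*m^2 - 268*m - 210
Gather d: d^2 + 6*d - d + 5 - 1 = d^2 + 5*d + 4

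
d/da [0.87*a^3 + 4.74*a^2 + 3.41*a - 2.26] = 2.61*a^2 + 9.48*a + 3.41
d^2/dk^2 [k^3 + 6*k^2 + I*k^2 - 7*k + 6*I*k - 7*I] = 6*k + 12 + 2*I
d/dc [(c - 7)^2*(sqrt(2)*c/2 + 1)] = (c - 7)*(2*sqrt(2)*c + sqrt(2)*(c - 7) + 4)/2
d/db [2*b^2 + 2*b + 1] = 4*b + 2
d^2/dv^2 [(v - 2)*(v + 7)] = 2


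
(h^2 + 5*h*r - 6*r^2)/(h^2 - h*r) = (h + 6*r)/h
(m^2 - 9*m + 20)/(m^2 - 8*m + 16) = (m - 5)/(m - 4)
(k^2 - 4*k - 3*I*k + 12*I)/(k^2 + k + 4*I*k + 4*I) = (k^2 - 4*k - 3*I*k + 12*I)/(k^2 + k + 4*I*k + 4*I)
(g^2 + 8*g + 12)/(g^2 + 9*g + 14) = (g + 6)/(g + 7)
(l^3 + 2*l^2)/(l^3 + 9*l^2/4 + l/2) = 4*l/(4*l + 1)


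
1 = 1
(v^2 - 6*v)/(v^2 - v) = (v - 6)/(v - 1)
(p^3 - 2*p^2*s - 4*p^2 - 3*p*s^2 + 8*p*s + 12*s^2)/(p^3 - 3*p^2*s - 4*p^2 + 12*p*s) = (p + s)/p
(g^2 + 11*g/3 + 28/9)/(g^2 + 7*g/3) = (g + 4/3)/g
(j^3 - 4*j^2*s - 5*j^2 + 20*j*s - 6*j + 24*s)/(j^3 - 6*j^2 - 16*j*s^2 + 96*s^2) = (j + 1)/(j + 4*s)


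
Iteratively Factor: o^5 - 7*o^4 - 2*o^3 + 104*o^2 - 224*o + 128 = (o - 1)*(o^4 - 6*o^3 - 8*o^2 + 96*o - 128) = (o - 4)*(o - 1)*(o^3 - 2*o^2 - 16*o + 32) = (o - 4)^2*(o - 1)*(o^2 + 2*o - 8) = (o - 4)^2*(o - 1)*(o + 4)*(o - 2)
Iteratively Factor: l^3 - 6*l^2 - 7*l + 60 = (l + 3)*(l^2 - 9*l + 20) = (l - 4)*(l + 3)*(l - 5)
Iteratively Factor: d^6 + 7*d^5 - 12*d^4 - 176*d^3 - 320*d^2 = (d)*(d^5 + 7*d^4 - 12*d^3 - 176*d^2 - 320*d) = d*(d + 4)*(d^4 + 3*d^3 - 24*d^2 - 80*d) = d*(d - 5)*(d + 4)*(d^3 + 8*d^2 + 16*d) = d*(d - 5)*(d + 4)^2*(d^2 + 4*d) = d^2*(d - 5)*(d + 4)^2*(d + 4)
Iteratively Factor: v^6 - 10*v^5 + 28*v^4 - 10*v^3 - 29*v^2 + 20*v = (v)*(v^5 - 10*v^4 + 28*v^3 - 10*v^2 - 29*v + 20) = v*(v + 1)*(v^4 - 11*v^3 + 39*v^2 - 49*v + 20) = v*(v - 4)*(v + 1)*(v^3 - 7*v^2 + 11*v - 5) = v*(v - 4)*(v - 1)*(v + 1)*(v^2 - 6*v + 5) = v*(v - 4)*(v - 1)^2*(v + 1)*(v - 5)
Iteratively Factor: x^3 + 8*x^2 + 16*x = (x + 4)*(x^2 + 4*x) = (x + 4)^2*(x)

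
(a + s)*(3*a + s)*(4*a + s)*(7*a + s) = 84*a^4 + 145*a^3*s + 75*a^2*s^2 + 15*a*s^3 + s^4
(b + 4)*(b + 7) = b^2 + 11*b + 28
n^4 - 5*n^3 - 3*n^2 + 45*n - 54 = (n - 3)^2*(n - 2)*(n + 3)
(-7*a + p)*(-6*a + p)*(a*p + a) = 42*a^3*p + 42*a^3 - 13*a^2*p^2 - 13*a^2*p + a*p^3 + a*p^2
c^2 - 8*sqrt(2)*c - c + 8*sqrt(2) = (c - 1)*(c - 8*sqrt(2))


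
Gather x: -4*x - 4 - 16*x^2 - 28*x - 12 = -16*x^2 - 32*x - 16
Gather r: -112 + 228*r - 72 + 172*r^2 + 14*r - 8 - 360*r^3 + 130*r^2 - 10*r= -360*r^3 + 302*r^2 + 232*r - 192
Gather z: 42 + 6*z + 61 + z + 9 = 7*z + 112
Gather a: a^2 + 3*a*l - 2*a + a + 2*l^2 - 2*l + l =a^2 + a*(3*l - 1) + 2*l^2 - l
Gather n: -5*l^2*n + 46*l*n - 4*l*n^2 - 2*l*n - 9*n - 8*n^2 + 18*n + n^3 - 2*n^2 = n^3 + n^2*(-4*l - 10) + n*(-5*l^2 + 44*l + 9)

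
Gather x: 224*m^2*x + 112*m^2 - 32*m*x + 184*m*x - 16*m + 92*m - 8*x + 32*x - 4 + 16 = 112*m^2 + 76*m + x*(224*m^2 + 152*m + 24) + 12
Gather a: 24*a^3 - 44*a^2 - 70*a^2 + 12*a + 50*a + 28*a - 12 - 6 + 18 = 24*a^3 - 114*a^2 + 90*a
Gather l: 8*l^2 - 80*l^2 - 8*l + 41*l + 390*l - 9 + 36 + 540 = -72*l^2 + 423*l + 567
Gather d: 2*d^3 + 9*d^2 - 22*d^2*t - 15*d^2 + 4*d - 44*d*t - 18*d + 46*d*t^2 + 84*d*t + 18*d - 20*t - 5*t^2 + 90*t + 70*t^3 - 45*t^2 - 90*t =2*d^3 + d^2*(-22*t - 6) + d*(46*t^2 + 40*t + 4) + 70*t^3 - 50*t^2 - 20*t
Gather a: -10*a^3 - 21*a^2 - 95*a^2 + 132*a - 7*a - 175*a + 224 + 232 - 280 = -10*a^3 - 116*a^2 - 50*a + 176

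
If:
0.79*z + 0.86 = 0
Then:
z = -1.09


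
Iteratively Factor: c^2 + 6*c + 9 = (c + 3)*(c + 3)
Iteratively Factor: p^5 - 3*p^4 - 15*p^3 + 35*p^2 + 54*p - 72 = (p - 1)*(p^4 - 2*p^3 - 17*p^2 + 18*p + 72) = (p - 1)*(p + 2)*(p^3 - 4*p^2 - 9*p + 36) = (p - 3)*(p - 1)*(p + 2)*(p^2 - p - 12) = (p - 3)*(p - 1)*(p + 2)*(p + 3)*(p - 4)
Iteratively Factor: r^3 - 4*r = (r - 2)*(r^2 + 2*r) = (r - 2)*(r + 2)*(r)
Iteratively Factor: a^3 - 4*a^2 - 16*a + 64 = (a - 4)*(a^2 - 16) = (a - 4)^2*(a + 4)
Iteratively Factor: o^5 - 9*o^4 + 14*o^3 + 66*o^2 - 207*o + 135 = (o - 3)*(o^4 - 6*o^3 - 4*o^2 + 54*o - 45) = (o - 3)*(o + 3)*(o^3 - 9*o^2 + 23*o - 15) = (o - 3)*(o - 1)*(o + 3)*(o^2 - 8*o + 15) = (o - 5)*(o - 3)*(o - 1)*(o + 3)*(o - 3)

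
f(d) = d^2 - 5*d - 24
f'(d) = 2*d - 5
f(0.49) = -26.21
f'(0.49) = -4.02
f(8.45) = 5.15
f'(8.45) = 11.90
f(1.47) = -29.19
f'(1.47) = -2.06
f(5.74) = -19.75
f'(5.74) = 6.48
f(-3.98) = 11.74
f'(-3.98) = -12.96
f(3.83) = -28.48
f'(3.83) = 2.66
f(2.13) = -30.11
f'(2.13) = -0.74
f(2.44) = -30.25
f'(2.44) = -0.12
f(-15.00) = 276.00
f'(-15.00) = -35.00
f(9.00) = 12.00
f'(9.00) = 13.00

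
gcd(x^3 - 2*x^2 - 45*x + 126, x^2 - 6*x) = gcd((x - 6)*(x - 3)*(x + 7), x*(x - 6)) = x - 6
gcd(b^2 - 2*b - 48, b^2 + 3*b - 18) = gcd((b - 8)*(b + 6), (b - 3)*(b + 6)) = b + 6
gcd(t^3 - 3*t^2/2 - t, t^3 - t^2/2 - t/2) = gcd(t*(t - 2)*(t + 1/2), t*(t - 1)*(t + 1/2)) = t^2 + t/2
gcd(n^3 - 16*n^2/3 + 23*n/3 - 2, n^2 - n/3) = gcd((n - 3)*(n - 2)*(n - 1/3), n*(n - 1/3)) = n - 1/3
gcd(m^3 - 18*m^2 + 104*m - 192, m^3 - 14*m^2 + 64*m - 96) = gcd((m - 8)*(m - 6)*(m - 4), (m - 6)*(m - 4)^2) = m^2 - 10*m + 24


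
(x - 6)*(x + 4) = x^2 - 2*x - 24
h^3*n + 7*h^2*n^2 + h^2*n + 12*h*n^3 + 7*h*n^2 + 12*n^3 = (h + 3*n)*(h + 4*n)*(h*n + n)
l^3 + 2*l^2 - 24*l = l*(l - 4)*(l + 6)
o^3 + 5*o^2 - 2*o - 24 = (o - 2)*(o + 3)*(o + 4)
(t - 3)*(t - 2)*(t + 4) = t^3 - t^2 - 14*t + 24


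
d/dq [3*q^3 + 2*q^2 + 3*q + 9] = 9*q^2 + 4*q + 3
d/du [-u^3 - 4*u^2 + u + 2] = -3*u^2 - 8*u + 1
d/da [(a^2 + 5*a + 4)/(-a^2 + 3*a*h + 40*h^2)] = ((2*a + 5)*(-a^2 + 3*a*h + 40*h^2) + (2*a - 3*h)*(a^2 + 5*a + 4))/(-a^2 + 3*a*h + 40*h^2)^2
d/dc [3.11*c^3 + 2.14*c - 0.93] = 9.33*c^2 + 2.14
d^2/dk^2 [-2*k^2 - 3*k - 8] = -4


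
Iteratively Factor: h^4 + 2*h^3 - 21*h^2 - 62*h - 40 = (h - 5)*(h^3 + 7*h^2 + 14*h + 8) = (h - 5)*(h + 1)*(h^2 + 6*h + 8) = (h - 5)*(h + 1)*(h + 4)*(h + 2)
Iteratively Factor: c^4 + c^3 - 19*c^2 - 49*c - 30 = (c + 2)*(c^3 - c^2 - 17*c - 15) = (c + 1)*(c + 2)*(c^2 - 2*c - 15) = (c - 5)*(c + 1)*(c + 2)*(c + 3)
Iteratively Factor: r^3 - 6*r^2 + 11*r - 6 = (r - 2)*(r^2 - 4*r + 3) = (r - 3)*(r - 2)*(r - 1)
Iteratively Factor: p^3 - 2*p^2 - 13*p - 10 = (p + 2)*(p^2 - 4*p - 5) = (p + 1)*(p + 2)*(p - 5)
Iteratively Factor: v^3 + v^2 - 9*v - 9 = (v + 3)*(v^2 - 2*v - 3) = (v - 3)*(v + 3)*(v + 1)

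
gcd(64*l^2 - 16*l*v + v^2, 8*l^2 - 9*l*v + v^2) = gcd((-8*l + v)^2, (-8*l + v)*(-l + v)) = -8*l + v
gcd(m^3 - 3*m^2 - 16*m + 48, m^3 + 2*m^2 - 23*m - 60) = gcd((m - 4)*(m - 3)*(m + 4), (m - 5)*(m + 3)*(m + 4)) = m + 4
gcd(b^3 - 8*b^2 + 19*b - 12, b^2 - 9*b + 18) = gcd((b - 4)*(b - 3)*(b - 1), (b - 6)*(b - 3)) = b - 3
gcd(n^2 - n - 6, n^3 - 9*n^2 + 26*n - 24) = n - 3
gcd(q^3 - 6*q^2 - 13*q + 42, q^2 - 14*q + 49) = q - 7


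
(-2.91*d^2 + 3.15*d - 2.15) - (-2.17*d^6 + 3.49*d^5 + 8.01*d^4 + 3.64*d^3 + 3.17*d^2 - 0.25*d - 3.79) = 2.17*d^6 - 3.49*d^5 - 8.01*d^4 - 3.64*d^3 - 6.08*d^2 + 3.4*d + 1.64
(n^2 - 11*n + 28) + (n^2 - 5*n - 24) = 2*n^2 - 16*n + 4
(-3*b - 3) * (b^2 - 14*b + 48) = -3*b^3 + 39*b^2 - 102*b - 144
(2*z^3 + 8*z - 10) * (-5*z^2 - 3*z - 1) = -10*z^5 - 6*z^4 - 42*z^3 + 26*z^2 + 22*z + 10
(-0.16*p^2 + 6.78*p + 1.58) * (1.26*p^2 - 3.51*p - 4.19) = -0.2016*p^4 + 9.1044*p^3 - 21.1366*p^2 - 33.954*p - 6.6202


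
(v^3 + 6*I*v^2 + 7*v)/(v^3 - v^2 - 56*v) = (v^2 + 6*I*v + 7)/(v^2 - v - 56)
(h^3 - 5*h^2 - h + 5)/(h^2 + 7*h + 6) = (h^2 - 6*h + 5)/(h + 6)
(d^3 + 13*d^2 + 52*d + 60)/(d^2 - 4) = (d^2 + 11*d + 30)/(d - 2)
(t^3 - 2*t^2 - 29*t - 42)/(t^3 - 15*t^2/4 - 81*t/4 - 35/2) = 4*(t + 3)/(4*t + 5)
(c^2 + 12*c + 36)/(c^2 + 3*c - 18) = (c + 6)/(c - 3)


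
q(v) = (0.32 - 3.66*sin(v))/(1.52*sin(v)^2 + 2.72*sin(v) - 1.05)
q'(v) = (0.32 - 3.66*sin(v))*(-3.04*sin(v)*cos(v) - 2.72*cos(v))/(1.52*sin(v)^2 + 2.72*sin(v) - 1.05)^2 - 3.66*cos(v)/(1.52*sin(v)^2 + 2.72*sin(v) - 1.05)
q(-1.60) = -1.77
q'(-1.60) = -0.05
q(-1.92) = -1.66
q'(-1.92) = -0.59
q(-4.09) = -1.23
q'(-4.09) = -0.73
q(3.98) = -1.36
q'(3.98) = -0.91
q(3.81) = -1.20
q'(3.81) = -0.97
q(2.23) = -1.26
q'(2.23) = -0.83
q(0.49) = -2.47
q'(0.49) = 10.29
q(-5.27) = -1.18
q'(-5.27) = 0.59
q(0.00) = -0.30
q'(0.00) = 2.70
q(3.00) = 0.31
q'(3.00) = -7.21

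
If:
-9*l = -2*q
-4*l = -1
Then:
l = 1/4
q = 9/8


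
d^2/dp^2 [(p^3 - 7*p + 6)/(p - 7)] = 2*(p^3 - 21*p^2 + 147*p - 43)/(p^3 - 21*p^2 + 147*p - 343)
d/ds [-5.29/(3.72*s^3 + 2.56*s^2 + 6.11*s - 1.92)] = (59.0364*s^2 + 27.0848*s + 32.3219)/(3.72*s^3 + 2.56*s^2 + 6.11*s - 1.92)^2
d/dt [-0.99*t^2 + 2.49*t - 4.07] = 2.49 - 1.98*t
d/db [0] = 0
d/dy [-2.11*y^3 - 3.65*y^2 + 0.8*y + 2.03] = -6.33*y^2 - 7.3*y + 0.8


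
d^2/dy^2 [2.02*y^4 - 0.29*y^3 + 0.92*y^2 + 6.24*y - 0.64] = 24.24*y^2 - 1.74*y + 1.84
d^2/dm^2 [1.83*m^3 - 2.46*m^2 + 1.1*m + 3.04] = 10.98*m - 4.92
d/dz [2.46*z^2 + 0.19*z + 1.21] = 4.92*z + 0.19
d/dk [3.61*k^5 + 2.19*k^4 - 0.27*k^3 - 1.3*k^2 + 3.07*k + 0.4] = 18.05*k^4 + 8.76*k^3 - 0.81*k^2 - 2.6*k + 3.07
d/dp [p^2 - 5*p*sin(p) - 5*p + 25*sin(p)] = -5*p*cos(p) + 2*p - 5*sin(p) + 25*cos(p) - 5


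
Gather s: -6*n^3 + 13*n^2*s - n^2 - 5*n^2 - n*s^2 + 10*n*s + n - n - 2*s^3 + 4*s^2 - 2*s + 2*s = -6*n^3 - 6*n^2 - 2*s^3 + s^2*(4 - n) + s*(13*n^2 + 10*n)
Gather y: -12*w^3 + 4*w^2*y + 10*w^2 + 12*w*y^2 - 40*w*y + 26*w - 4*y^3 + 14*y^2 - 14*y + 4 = -12*w^3 + 10*w^2 + 26*w - 4*y^3 + y^2*(12*w + 14) + y*(4*w^2 - 40*w - 14) + 4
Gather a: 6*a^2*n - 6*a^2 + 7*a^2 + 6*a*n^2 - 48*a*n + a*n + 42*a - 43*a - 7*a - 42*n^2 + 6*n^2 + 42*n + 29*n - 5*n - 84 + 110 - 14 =a^2*(6*n + 1) + a*(6*n^2 - 47*n - 8) - 36*n^2 + 66*n + 12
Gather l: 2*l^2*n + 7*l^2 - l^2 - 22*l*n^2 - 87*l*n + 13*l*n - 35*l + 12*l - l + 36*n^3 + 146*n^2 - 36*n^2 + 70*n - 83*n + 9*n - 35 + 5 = l^2*(2*n + 6) + l*(-22*n^2 - 74*n - 24) + 36*n^3 + 110*n^2 - 4*n - 30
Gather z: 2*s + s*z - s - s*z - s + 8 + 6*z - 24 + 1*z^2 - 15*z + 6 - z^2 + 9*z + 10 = 0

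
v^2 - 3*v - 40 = (v - 8)*(v + 5)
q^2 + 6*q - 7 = (q - 1)*(q + 7)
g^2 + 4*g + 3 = (g + 1)*(g + 3)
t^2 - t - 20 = (t - 5)*(t + 4)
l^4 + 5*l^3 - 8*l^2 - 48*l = l*(l - 3)*(l + 4)^2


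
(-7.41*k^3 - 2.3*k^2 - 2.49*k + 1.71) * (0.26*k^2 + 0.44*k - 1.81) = -1.9266*k^5 - 3.8584*k^4 + 11.7527*k^3 + 3.512*k^2 + 5.2593*k - 3.0951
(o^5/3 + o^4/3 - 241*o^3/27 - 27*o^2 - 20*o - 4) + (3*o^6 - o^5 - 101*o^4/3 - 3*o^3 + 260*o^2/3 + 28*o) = 3*o^6 - 2*o^5/3 - 100*o^4/3 - 322*o^3/27 + 179*o^2/3 + 8*o - 4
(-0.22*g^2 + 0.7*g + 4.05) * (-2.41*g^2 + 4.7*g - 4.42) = 0.5302*g^4 - 2.721*g^3 - 5.4981*g^2 + 15.941*g - 17.901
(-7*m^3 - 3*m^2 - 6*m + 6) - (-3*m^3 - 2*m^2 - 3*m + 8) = -4*m^3 - m^2 - 3*m - 2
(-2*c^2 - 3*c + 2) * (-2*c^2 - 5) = 4*c^4 + 6*c^3 + 6*c^2 + 15*c - 10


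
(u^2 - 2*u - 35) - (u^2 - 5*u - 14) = 3*u - 21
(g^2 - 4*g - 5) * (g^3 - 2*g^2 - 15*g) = g^5 - 6*g^4 - 12*g^3 + 70*g^2 + 75*g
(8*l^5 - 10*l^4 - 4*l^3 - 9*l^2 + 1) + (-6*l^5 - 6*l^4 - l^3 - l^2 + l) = 2*l^5 - 16*l^4 - 5*l^3 - 10*l^2 + l + 1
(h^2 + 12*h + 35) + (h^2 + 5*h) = 2*h^2 + 17*h + 35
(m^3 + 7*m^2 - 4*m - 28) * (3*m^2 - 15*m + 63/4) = 3*m^5 + 6*m^4 - 405*m^3/4 + 345*m^2/4 + 357*m - 441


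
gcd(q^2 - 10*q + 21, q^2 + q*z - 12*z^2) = 1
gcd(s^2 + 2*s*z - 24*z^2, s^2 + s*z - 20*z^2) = -s + 4*z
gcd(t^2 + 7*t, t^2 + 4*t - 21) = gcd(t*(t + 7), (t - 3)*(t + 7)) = t + 7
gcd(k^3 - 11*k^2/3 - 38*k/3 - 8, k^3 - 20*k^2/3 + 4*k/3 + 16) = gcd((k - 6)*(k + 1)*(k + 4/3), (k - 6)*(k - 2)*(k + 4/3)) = k^2 - 14*k/3 - 8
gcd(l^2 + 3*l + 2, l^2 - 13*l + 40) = 1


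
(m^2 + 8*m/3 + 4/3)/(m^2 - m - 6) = (m + 2/3)/(m - 3)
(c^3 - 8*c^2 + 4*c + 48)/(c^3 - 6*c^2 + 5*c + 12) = (c^2 - 4*c - 12)/(c^2 - 2*c - 3)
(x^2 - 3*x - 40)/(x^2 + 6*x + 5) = (x - 8)/(x + 1)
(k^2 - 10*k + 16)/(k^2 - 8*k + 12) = (k - 8)/(k - 6)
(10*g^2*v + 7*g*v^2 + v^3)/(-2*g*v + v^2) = (10*g^2 + 7*g*v + v^2)/(-2*g + v)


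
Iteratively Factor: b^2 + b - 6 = (b + 3)*(b - 2)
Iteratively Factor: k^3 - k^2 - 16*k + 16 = (k - 1)*(k^2 - 16) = (k - 4)*(k - 1)*(k + 4)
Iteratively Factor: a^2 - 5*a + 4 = (a - 1)*(a - 4)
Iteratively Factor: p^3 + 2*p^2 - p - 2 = (p - 1)*(p^2 + 3*p + 2) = (p - 1)*(p + 2)*(p + 1)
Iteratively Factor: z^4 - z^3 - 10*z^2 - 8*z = (z - 4)*(z^3 + 3*z^2 + 2*z) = (z - 4)*(z + 2)*(z^2 + z) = (z - 4)*(z + 1)*(z + 2)*(z)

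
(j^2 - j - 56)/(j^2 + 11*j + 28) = (j - 8)/(j + 4)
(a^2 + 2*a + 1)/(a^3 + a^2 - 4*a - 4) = (a + 1)/(a^2 - 4)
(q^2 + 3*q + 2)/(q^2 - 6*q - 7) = (q + 2)/(q - 7)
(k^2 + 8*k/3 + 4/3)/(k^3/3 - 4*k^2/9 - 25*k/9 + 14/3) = 3*(3*k^2 + 8*k + 4)/(3*k^3 - 4*k^2 - 25*k + 42)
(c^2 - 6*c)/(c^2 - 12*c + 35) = c*(c - 6)/(c^2 - 12*c + 35)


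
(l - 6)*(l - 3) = l^2 - 9*l + 18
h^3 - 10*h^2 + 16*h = h*(h - 8)*(h - 2)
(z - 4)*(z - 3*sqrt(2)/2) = z^2 - 4*z - 3*sqrt(2)*z/2 + 6*sqrt(2)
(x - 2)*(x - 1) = x^2 - 3*x + 2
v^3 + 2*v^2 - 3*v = v*(v - 1)*(v + 3)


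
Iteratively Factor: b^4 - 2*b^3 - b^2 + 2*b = (b + 1)*(b^3 - 3*b^2 + 2*b) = (b - 1)*(b + 1)*(b^2 - 2*b) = (b - 2)*(b - 1)*(b + 1)*(b)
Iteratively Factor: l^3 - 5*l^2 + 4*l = (l)*(l^2 - 5*l + 4) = l*(l - 4)*(l - 1)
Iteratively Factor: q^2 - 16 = (q - 4)*(q + 4)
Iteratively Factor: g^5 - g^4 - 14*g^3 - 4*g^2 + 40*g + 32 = (g - 4)*(g^4 + 3*g^3 - 2*g^2 - 12*g - 8) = (g - 4)*(g + 2)*(g^3 + g^2 - 4*g - 4) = (g - 4)*(g + 2)^2*(g^2 - g - 2) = (g - 4)*(g - 2)*(g + 2)^2*(g + 1)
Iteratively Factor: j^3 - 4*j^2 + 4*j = (j - 2)*(j^2 - 2*j) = j*(j - 2)*(j - 2)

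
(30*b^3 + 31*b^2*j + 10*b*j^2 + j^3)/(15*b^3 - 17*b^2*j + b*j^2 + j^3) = (6*b^2 + 5*b*j + j^2)/(3*b^2 - 4*b*j + j^2)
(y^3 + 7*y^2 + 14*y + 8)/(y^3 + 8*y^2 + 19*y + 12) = (y + 2)/(y + 3)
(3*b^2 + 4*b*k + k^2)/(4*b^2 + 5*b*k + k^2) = (3*b + k)/(4*b + k)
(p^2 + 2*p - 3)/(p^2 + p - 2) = (p + 3)/(p + 2)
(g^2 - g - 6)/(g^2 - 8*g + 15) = (g + 2)/(g - 5)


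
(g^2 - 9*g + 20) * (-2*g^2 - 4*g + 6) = -2*g^4 + 14*g^3 + 2*g^2 - 134*g + 120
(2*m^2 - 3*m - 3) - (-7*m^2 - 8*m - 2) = 9*m^2 + 5*m - 1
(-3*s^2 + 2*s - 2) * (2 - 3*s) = 9*s^3 - 12*s^2 + 10*s - 4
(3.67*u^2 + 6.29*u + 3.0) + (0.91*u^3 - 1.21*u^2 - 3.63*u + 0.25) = 0.91*u^3 + 2.46*u^2 + 2.66*u + 3.25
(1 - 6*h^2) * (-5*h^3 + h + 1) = 30*h^5 - 11*h^3 - 6*h^2 + h + 1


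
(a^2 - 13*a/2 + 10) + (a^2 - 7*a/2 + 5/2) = 2*a^2 - 10*a + 25/2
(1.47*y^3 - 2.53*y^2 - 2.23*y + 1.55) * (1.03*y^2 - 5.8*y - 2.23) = 1.5141*y^5 - 11.1319*y^4 + 9.099*y^3 + 20.1724*y^2 - 4.0171*y - 3.4565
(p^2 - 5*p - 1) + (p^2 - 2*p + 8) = 2*p^2 - 7*p + 7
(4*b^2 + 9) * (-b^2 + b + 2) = -4*b^4 + 4*b^3 - b^2 + 9*b + 18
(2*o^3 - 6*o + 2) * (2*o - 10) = 4*o^4 - 20*o^3 - 12*o^2 + 64*o - 20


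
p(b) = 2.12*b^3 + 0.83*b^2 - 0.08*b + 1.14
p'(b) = 6.36*b^2 + 1.66*b - 0.08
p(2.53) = 40.58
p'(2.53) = 44.83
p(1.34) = 7.62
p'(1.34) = 13.56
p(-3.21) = -60.17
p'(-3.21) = 60.13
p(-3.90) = -111.68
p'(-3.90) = 90.18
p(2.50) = 39.25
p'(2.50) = 43.82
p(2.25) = 29.31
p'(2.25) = 35.85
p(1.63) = 12.40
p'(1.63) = 19.52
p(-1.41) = -3.04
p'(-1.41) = 10.22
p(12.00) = 3783.06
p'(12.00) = 935.68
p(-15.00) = -6965.91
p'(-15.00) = 1406.02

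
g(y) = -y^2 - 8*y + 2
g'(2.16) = -12.32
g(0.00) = 2.00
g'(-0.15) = -7.70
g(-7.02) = 8.88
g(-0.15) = 3.18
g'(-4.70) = 1.40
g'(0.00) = -8.00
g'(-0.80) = -6.40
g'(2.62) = -13.24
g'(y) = -2*y - 8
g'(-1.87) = -4.26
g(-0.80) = 7.76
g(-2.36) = 15.31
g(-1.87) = 13.46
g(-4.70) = 17.51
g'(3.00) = -14.00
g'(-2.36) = -3.28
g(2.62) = -25.82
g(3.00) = -31.00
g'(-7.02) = 6.04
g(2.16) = -19.95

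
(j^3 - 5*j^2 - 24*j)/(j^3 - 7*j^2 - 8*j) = (j + 3)/(j + 1)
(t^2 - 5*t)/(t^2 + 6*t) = (t - 5)/(t + 6)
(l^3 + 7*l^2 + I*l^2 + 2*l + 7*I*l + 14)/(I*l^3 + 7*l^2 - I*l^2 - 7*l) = (l^3 + 7*l^2 + I*l^2 + 2*l + 7*I*l + 14)/(l*(I*l^2 + 7*l - I*l - 7))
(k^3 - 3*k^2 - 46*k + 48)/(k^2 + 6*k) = k - 9 + 8/k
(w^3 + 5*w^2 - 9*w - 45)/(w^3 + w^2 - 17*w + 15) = (w + 3)/(w - 1)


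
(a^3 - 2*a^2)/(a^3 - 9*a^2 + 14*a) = a/(a - 7)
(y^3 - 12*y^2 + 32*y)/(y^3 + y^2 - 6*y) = (y^2 - 12*y + 32)/(y^2 + y - 6)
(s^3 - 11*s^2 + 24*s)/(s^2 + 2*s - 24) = s*(s^2 - 11*s + 24)/(s^2 + 2*s - 24)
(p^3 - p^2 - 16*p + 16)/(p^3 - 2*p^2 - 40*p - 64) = (p^2 - 5*p + 4)/(p^2 - 6*p - 16)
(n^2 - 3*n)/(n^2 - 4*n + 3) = n/(n - 1)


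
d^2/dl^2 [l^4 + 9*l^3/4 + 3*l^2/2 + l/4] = 12*l^2 + 27*l/2 + 3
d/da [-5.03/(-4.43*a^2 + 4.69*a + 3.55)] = (23.5907 - 44.5658*a)/(-4.43*a^2 + 4.69*a + 3.55)^2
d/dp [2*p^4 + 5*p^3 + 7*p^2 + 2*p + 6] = 8*p^3 + 15*p^2 + 14*p + 2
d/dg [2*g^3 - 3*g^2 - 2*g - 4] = 6*g^2 - 6*g - 2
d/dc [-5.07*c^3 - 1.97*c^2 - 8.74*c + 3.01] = -15.21*c^2 - 3.94*c - 8.74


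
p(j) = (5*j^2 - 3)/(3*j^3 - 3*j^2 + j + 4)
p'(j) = 10*j/(3*j^3 - 3*j^2 + j + 4) + (5*j^2 - 3)*(-9*j^2 + 6*j - 1)/(3*j^3 - 3*j^2 + j + 4)^2 = (-15*j^4 + 32*j^2 + 22*j + 3)/(9*j^6 - 18*j^5 + 15*j^4 + 18*j^3 - 23*j^2 + 8*j + 16)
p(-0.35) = -0.76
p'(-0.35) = -0.10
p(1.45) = 0.91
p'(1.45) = 0.52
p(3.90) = 0.52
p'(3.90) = -0.15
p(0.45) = -0.48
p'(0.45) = 1.11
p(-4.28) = -0.31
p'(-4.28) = -0.05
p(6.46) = 0.30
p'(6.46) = -0.05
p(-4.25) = -0.31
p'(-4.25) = -0.05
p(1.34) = 0.83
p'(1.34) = 0.81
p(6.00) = 0.32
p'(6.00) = -0.06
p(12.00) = 0.15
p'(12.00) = -0.01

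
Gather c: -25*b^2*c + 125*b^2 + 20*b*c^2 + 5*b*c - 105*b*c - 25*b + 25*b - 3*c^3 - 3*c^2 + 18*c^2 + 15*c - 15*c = 125*b^2 - 3*c^3 + c^2*(20*b + 15) + c*(-25*b^2 - 100*b)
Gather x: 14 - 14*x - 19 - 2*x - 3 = -16*x - 8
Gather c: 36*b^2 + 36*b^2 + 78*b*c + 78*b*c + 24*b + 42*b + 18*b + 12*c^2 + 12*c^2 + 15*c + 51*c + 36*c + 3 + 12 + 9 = 72*b^2 + 84*b + 24*c^2 + c*(156*b + 102) + 24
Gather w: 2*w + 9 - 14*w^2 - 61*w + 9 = -14*w^2 - 59*w + 18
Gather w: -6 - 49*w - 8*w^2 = -8*w^2 - 49*w - 6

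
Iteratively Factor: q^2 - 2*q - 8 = (q + 2)*(q - 4)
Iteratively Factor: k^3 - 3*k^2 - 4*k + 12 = (k - 3)*(k^2 - 4) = (k - 3)*(k - 2)*(k + 2)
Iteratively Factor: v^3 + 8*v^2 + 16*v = (v + 4)*(v^2 + 4*v) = (v + 4)^2*(v)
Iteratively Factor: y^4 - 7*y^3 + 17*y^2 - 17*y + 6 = (y - 2)*(y^3 - 5*y^2 + 7*y - 3) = (y - 3)*(y - 2)*(y^2 - 2*y + 1) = (y - 3)*(y - 2)*(y - 1)*(y - 1)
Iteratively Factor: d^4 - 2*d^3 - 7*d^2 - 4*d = (d - 4)*(d^3 + 2*d^2 + d) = (d - 4)*(d + 1)*(d^2 + d) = d*(d - 4)*(d + 1)*(d + 1)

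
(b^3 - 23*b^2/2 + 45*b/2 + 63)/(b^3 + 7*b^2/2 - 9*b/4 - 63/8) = 4*(b^2 - 13*b + 42)/(4*b^2 + 8*b - 21)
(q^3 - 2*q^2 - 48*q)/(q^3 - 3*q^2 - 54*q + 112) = q*(q + 6)/(q^2 + 5*q - 14)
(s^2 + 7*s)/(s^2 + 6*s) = (s + 7)/(s + 6)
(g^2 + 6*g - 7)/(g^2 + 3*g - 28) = (g - 1)/(g - 4)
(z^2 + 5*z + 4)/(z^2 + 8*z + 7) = (z + 4)/(z + 7)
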